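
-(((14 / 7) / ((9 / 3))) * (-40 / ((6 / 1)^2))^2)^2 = -40000 / 59049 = -0.68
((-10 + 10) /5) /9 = 0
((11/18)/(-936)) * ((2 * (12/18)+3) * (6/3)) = -11/1944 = -0.01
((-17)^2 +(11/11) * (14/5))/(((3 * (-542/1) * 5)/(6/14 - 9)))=2918/9485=0.31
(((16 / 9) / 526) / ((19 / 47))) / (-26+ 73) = 0.00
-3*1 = -3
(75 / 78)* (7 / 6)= 175 / 156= 1.12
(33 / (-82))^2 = 1089 / 6724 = 0.16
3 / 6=1 / 2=0.50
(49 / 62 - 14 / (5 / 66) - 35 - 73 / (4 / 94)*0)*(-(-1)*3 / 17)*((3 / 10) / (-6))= 203679 / 105400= 1.93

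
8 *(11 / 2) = 44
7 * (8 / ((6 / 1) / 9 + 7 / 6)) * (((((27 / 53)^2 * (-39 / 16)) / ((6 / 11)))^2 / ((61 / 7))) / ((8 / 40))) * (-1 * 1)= -23.57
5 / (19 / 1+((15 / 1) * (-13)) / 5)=-1 / 4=-0.25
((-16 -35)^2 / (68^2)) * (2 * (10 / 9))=5 / 4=1.25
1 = 1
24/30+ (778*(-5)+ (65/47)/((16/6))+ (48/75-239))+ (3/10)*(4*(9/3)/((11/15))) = -426228479/103400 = -4122.13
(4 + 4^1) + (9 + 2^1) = 19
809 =809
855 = 855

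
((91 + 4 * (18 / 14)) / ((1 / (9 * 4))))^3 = 14221738700352 / 343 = 41462795044.76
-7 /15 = -0.47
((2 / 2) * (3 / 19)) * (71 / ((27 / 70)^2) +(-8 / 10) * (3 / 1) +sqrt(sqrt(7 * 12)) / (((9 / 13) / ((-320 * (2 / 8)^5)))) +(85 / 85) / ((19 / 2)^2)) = -65 * sqrt(2) * 21^(1 / 4) / 912 +624816052 / 8333685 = 74.76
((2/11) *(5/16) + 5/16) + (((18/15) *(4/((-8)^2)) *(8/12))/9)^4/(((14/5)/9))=0.37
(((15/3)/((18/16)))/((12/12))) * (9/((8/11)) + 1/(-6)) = 1465/27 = 54.26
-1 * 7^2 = -49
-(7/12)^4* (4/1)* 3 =-2401/1728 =-1.39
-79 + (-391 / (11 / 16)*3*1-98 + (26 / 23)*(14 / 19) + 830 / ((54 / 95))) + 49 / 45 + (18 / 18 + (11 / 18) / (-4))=-2181636643 / 5191560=-420.23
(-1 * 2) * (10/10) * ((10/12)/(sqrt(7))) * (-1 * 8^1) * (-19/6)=-15.96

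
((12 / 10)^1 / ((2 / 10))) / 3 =2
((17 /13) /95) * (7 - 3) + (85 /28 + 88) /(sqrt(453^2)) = 4010527 /15664740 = 0.26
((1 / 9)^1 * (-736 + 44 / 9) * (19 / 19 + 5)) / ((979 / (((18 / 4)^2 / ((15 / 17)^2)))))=-190162 / 14685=-12.95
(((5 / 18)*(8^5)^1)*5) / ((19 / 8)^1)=3276800 / 171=19162.57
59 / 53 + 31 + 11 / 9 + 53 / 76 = 1233757 / 36252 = 34.03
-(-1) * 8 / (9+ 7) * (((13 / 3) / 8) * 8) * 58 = 377 / 3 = 125.67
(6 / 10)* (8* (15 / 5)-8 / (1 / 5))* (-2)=96 / 5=19.20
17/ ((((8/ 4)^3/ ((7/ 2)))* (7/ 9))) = 9.56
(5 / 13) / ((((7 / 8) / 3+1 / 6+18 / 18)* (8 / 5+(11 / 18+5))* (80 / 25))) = 0.01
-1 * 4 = -4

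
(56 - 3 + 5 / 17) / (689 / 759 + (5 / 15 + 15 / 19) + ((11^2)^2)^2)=0.00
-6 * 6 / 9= -4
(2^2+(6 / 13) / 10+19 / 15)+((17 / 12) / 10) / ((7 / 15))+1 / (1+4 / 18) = 6.43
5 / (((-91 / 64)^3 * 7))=-1310720 / 5274997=-0.25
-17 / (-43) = 17 / 43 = 0.40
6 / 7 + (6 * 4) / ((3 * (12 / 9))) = 48 / 7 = 6.86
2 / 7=0.29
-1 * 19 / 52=-19 / 52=-0.37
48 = 48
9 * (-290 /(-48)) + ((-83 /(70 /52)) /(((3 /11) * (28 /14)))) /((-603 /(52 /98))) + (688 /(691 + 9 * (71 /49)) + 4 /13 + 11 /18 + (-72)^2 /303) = 73.48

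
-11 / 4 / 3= -11 / 12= -0.92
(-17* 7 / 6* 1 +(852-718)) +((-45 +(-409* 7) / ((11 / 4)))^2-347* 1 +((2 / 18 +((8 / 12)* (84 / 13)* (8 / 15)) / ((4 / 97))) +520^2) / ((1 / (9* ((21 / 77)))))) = 86980926191 / 47190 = 1843206.74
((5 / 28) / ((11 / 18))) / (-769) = -45 / 118426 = -0.00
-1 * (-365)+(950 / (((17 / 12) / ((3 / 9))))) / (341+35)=292110 / 799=365.59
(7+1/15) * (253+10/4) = 27083/15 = 1805.53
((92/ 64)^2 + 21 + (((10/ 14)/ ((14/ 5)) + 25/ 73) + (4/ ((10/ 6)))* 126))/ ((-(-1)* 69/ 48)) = 1492903469/ 6581680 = 226.83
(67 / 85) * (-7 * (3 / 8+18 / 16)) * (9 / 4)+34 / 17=-11303 / 680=-16.62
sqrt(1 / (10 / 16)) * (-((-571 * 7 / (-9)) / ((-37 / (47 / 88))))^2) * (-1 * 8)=35291003881 * sqrt(10) / 268351380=415.87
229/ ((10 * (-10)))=-229/ 100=-2.29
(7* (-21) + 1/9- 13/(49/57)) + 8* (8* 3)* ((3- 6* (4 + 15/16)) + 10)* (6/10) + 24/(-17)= -77917187/37485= -2078.62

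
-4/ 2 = -2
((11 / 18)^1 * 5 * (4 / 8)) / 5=11 / 36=0.31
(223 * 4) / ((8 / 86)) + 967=10556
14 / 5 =2.80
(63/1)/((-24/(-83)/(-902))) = -786093/4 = -196523.25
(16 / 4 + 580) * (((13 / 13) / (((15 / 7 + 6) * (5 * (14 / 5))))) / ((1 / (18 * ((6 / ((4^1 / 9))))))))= 23652 / 19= 1244.84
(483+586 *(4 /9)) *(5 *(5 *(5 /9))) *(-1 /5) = -167275 /81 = -2065.12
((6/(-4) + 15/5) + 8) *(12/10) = 57/5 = 11.40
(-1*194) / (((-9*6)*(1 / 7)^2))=4753 / 27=176.04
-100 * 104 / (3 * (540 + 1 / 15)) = -6.42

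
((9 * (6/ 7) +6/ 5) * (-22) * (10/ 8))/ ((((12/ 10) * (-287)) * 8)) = 0.09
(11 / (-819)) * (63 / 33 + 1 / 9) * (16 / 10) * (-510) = 54400 / 2457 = 22.14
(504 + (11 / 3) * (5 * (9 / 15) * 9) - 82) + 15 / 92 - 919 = -397.84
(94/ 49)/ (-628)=-47/ 15386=-0.00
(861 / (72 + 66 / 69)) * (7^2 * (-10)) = -5782.76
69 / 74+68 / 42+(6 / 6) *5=11735 / 1554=7.55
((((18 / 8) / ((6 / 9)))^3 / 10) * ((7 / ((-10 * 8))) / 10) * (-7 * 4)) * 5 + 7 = 2398067 / 204800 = 11.71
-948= -948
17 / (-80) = -17 / 80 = -0.21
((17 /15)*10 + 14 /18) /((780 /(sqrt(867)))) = 1853*sqrt(3) /7020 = 0.46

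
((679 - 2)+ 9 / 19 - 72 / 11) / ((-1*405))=-140224 / 84645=-1.66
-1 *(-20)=20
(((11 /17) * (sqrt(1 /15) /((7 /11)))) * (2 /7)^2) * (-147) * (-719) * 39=13571844 * sqrt(15) /595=88342.06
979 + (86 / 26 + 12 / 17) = 217246 / 221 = 983.01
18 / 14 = 9 / 7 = 1.29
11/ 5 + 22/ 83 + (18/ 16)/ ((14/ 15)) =170601/ 46480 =3.67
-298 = -298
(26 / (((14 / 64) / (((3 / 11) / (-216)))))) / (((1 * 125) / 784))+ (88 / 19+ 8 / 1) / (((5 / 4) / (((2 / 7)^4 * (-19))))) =-65982848 / 29712375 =-2.22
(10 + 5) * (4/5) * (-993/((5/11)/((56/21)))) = -349536/5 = -69907.20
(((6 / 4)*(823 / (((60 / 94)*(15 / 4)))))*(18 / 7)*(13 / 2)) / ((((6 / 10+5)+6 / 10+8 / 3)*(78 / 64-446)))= -144821664 / 66254615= -2.19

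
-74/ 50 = -37/ 25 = -1.48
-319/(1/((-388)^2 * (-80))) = 3841882880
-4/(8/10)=-5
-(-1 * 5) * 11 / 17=55 / 17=3.24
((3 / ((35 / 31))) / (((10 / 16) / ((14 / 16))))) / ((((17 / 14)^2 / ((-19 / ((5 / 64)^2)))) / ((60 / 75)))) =-5674303488 / 903125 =-6282.97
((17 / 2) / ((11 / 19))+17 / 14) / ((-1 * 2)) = -612 / 77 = -7.95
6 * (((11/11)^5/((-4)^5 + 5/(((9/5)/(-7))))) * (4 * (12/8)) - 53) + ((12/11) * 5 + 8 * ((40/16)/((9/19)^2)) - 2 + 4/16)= -7537141115/33469524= -225.19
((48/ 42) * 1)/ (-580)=-2/ 1015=-0.00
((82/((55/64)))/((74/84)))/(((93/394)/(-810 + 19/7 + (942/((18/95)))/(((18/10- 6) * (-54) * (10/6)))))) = -1862071838464/5109885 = -364405.82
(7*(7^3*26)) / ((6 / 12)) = 124852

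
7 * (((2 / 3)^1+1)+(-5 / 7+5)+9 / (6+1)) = 152 / 3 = 50.67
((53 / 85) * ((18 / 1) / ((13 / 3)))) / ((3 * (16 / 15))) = 1431 / 1768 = 0.81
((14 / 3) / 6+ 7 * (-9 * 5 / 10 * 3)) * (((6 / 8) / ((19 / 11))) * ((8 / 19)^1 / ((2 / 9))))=-55671 / 722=-77.11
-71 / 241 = -0.29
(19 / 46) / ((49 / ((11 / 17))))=209 / 38318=0.01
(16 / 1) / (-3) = -16 / 3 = -5.33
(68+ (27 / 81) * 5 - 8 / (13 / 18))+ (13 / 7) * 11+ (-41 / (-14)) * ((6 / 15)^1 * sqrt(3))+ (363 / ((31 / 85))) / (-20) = 31.28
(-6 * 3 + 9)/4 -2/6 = -31/12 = -2.58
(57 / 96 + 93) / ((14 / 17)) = 50915 / 448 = 113.65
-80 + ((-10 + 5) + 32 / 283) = -24023 / 283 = -84.89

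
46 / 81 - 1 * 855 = -854.43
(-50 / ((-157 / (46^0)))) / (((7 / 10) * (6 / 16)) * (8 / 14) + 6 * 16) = 0.00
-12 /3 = -4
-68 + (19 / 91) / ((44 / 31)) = -271683 / 4004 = -67.85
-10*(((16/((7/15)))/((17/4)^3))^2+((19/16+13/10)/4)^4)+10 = 8073215243649083919/1240193702035456000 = 6.51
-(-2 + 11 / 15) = 19 / 15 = 1.27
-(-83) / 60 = 83 / 60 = 1.38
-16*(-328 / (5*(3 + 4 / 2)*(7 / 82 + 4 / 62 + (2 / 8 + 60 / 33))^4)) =51331828489685537947648 / 5918737148719572270025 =8.67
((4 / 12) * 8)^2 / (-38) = -32 / 171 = -0.19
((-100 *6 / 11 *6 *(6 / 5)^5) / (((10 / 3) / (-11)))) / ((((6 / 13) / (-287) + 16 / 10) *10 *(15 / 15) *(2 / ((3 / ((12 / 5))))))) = 195832728 / 1863625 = 105.08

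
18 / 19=0.95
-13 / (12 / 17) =-18.42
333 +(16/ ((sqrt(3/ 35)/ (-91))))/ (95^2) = 333 - 1456* sqrt(105)/ 27075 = 332.45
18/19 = 0.95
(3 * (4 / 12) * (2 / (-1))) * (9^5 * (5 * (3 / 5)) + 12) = -354318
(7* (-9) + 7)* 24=-1344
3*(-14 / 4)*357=-7497 / 2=-3748.50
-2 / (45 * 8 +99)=-2 / 459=-0.00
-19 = -19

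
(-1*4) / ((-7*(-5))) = -4 / 35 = -0.11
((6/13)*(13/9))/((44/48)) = 8/11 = 0.73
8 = 8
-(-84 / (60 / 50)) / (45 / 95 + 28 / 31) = 50.84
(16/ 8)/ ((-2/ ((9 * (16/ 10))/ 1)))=-72/ 5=-14.40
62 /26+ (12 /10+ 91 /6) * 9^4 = 13959931 /130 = 107384.08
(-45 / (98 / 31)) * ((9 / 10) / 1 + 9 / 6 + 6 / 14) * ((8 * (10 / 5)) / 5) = -220968 / 1715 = -128.84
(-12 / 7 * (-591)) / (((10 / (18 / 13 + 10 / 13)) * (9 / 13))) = 1576 / 5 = 315.20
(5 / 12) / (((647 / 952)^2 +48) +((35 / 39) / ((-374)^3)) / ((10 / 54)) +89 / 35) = 1666188924400 / 203960490538449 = 0.01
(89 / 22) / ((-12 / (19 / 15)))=-1691 / 3960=-0.43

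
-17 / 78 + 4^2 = 1231 / 78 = 15.78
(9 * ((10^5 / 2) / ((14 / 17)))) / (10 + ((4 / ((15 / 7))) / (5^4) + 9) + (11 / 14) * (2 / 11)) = 28540.32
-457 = -457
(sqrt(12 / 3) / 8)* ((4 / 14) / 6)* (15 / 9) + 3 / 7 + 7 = 7.45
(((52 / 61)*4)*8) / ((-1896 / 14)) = -2912 / 14457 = -0.20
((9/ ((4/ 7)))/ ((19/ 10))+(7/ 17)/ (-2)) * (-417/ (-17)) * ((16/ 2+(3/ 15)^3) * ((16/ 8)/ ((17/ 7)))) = 15258261018/ 11668375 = 1307.66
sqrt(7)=2.65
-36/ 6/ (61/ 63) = -378/ 61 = -6.20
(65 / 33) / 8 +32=8513 / 264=32.25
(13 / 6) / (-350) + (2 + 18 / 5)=11747 / 2100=5.59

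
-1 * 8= -8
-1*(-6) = 6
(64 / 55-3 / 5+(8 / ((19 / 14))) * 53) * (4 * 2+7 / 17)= 4251897 / 1615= 2632.75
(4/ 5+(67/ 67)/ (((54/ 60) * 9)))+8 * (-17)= -54706/ 405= -135.08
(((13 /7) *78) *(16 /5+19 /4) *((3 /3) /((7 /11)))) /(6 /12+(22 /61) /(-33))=162273969 /43855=3700.24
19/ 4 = 4.75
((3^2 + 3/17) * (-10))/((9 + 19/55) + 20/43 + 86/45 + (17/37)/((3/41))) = -1228570200/241001639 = -5.10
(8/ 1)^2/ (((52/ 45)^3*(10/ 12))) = 109350/ 2197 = 49.77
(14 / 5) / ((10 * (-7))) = -1 / 25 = -0.04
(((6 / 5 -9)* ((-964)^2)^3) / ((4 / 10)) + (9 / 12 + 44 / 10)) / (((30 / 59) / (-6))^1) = 18466254730389902985283 / 100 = 184662547303899029852.83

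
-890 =-890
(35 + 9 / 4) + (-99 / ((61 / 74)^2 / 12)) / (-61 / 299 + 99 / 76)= -577481517263 / 371579060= -1554.13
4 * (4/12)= 4/3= 1.33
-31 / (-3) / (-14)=-31 / 42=-0.74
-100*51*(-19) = 96900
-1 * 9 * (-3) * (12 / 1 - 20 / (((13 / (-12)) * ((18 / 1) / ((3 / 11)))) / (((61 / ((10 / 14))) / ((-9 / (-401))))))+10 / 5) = 4163502 / 143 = 29115.40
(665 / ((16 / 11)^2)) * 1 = 80465 / 256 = 314.32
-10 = -10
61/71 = 0.86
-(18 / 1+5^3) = -143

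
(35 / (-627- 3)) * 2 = -1 / 9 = -0.11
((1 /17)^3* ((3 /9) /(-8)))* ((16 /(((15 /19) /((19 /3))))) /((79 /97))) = -70034 /52397145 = -0.00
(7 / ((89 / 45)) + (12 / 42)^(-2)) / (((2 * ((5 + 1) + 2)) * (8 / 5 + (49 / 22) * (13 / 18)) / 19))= 52865505 / 9046672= 5.84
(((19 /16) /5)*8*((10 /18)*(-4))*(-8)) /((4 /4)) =304 /9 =33.78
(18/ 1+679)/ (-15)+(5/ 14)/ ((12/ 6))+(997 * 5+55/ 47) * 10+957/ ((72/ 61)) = 666240867/ 13160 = 50626.21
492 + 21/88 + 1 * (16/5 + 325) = 360993/440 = 820.44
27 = 27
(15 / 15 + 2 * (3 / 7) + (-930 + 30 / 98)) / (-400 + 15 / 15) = 45464 / 19551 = 2.33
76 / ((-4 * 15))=-19 / 15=-1.27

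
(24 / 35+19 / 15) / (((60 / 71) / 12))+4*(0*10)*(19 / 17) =27.72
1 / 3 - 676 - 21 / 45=-10142 / 15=-676.13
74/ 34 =37/ 17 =2.18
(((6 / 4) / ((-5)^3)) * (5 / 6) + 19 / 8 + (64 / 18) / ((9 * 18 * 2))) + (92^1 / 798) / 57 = 876140959 / 368436600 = 2.38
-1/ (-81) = 1/ 81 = 0.01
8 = 8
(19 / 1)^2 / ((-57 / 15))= -95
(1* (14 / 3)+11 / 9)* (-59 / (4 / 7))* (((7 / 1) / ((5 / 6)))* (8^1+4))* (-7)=2145122 / 5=429024.40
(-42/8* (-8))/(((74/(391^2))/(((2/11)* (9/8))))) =28894509/1628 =17748.47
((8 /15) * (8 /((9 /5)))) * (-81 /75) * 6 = -384 /25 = -15.36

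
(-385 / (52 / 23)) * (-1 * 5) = 44275 / 52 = 851.44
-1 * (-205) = 205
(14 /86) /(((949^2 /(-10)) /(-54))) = 0.00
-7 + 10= 3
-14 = -14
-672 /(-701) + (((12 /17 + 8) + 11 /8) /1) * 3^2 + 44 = 12935815 /95336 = 135.69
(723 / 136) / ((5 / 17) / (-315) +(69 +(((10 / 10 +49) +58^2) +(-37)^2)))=45549 / 41571928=0.00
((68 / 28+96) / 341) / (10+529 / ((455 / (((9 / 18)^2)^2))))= 716560 / 25005189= 0.03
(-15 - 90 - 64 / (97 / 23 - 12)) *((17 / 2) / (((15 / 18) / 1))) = -883473 / 895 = -987.12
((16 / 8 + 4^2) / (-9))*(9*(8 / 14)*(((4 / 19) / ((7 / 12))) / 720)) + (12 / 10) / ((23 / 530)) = 2960028 / 107065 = 27.65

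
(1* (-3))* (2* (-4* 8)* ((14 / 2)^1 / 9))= 448 / 3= 149.33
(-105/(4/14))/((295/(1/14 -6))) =1743/236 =7.39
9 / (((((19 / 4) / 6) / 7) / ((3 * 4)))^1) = 18144 / 19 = 954.95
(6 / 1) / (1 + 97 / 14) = 28 / 37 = 0.76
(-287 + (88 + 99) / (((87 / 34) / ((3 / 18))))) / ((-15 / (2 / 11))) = 143456 / 43065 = 3.33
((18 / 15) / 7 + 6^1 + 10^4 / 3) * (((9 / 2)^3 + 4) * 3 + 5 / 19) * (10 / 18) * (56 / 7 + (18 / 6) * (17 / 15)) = 1903010527 / 315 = 6041303.26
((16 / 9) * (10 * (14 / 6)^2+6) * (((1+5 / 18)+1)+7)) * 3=726784 / 243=2990.88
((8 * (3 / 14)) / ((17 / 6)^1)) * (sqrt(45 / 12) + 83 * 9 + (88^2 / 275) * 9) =36 * sqrt(15) / 119 + 257256 / 425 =606.48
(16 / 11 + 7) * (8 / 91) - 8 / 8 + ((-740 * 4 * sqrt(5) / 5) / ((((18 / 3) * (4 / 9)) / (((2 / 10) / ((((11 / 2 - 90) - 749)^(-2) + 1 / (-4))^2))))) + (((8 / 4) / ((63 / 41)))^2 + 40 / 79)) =87151907 / 44837793 - 9143113303996064 * sqrt(5) / 12870225250215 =-1586.58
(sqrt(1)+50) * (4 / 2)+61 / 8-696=-4691 / 8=-586.38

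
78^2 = 6084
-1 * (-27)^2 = -729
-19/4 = -4.75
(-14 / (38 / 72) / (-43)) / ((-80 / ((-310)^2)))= -605430 / 817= -741.04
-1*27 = -27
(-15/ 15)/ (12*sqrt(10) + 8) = 1/ 172 - 3*sqrt(10)/ 344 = -0.02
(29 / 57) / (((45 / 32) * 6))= 464 / 7695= 0.06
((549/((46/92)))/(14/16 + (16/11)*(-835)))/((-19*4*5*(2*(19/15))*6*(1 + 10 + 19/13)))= 8723/694005894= 0.00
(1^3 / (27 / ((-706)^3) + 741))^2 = 123830665318305856 / 67993065529559938537641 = 0.00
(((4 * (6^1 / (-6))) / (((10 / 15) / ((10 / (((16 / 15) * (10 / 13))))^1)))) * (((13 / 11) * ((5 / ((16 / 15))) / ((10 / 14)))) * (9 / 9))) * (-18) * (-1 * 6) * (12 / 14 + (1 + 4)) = -126281025 / 352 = -358752.91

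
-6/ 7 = -0.86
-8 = -8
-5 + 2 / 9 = -43 / 9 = -4.78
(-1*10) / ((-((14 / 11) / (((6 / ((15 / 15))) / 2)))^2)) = 5445 / 98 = 55.56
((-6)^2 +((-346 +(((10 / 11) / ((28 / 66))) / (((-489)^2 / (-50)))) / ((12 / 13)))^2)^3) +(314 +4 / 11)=26566078838261513688187674274331734437853853703158942435 / 15483431201142926988857790895508560910016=1715774655704254.27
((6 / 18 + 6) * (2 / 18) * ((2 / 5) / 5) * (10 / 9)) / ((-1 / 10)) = -152 / 243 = -0.63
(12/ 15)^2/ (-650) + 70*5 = 2843742/ 8125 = 350.00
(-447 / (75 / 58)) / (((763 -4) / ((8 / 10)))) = -34568 / 94875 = -0.36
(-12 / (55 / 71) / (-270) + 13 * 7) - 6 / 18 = 224542 / 2475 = 90.72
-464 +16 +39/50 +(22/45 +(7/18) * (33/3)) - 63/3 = -34759/75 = -463.45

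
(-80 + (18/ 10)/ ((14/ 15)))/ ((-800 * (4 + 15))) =1093/ 212800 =0.01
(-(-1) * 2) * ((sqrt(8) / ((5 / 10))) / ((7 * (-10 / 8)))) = -32 * sqrt(2) / 35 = -1.29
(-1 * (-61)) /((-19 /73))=-4453 /19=-234.37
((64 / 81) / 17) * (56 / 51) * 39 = 46592 / 23409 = 1.99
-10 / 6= -5 / 3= -1.67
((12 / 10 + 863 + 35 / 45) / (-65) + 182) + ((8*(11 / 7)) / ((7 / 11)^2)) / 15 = 171321478 / 1003275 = 170.76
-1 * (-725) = 725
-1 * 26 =-26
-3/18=-1/6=-0.17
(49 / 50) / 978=49 / 48900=0.00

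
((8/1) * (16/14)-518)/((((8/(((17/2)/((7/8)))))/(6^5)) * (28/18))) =-1059452784/343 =-3088783.63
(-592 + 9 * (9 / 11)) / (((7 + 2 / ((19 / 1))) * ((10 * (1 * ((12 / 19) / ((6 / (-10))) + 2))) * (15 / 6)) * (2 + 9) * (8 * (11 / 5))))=-2321591 / 129373200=-0.02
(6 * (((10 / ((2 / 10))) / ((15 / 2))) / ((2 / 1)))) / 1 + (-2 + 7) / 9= 185 / 9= 20.56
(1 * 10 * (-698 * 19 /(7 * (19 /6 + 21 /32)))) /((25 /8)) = -20370432 /12845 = -1585.86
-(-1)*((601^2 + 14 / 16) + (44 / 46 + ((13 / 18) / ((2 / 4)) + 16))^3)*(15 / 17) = 7668307309405 / 23652648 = 324205.02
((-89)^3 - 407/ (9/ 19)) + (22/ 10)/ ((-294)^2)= -305044841069/ 432180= -705828.22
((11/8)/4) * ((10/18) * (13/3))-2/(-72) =739/864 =0.86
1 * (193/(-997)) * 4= -772/997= -0.77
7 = 7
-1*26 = -26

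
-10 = -10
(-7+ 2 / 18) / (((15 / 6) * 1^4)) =-124 / 45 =-2.76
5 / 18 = 0.28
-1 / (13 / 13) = -1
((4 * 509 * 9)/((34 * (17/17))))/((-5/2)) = -18324/85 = -215.58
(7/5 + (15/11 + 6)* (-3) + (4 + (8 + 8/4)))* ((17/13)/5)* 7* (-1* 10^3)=1751680/143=12249.51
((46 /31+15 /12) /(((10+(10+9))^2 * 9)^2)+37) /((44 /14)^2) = 4293141922181 /1146100765392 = 3.75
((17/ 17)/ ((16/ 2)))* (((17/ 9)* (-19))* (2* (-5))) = 1615/ 36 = 44.86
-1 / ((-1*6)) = 1 / 6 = 0.17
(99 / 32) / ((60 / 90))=297 / 64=4.64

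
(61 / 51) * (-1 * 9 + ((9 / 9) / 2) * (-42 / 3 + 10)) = -671 / 51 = -13.16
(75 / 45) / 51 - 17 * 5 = -13000 / 153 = -84.97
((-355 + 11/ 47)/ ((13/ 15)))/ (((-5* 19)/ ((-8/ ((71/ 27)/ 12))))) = -129657024/ 824239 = -157.31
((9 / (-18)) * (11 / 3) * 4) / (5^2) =-22 / 75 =-0.29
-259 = -259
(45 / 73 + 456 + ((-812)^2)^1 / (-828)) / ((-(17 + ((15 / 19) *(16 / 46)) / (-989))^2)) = 41687619127029311 / 35465369017268097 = 1.18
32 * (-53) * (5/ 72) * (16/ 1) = -16960/ 9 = -1884.44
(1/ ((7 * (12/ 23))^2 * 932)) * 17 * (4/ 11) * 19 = 170867/ 18084528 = 0.01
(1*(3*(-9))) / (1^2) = -27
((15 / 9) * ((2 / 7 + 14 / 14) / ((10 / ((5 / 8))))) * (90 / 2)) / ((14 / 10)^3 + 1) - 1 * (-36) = 219039 / 5824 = 37.61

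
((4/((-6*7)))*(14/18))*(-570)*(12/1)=1520/3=506.67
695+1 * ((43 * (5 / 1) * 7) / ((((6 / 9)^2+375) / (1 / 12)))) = 9398135 / 13516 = 695.33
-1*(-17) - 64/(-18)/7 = 1103/63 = 17.51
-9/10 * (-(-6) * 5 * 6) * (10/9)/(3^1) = -60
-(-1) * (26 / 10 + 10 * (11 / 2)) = 288 / 5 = 57.60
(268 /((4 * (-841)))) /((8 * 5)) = -67 /33640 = -0.00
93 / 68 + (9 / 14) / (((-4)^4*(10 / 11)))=834963 / 609280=1.37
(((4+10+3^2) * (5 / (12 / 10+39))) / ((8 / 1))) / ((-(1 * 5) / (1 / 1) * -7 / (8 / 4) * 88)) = 115 / 495264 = 0.00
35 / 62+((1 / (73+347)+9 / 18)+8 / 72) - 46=-1750747 / 39060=-44.82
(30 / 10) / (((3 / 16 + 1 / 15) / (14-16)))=-1440 / 61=-23.61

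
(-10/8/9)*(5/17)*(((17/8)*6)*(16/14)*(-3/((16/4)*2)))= 25/112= 0.22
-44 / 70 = -22 / 35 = -0.63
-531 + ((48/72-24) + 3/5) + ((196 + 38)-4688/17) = -595.50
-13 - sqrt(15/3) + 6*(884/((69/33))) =58045/23 - sqrt(5) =2521.46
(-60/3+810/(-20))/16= -121/32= -3.78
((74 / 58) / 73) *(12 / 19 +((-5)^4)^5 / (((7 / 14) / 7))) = 938606262207031694 / 40223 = 23335063575741.04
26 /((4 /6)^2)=117 /2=58.50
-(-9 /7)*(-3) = -27 /7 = -3.86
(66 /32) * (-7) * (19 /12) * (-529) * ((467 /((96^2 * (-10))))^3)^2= 8027887569311662161263 /39213424469105111281434624000000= 0.00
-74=-74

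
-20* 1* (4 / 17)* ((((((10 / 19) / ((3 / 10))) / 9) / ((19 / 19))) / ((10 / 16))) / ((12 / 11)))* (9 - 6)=-35200 / 8721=-4.04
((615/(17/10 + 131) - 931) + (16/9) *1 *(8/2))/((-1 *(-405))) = -2195731/967383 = -2.27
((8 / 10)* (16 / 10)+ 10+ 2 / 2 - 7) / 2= 66 / 25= 2.64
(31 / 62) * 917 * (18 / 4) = 8253 / 4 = 2063.25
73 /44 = 1.66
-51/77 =-0.66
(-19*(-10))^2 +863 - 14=36949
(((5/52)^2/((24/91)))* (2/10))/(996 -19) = 35/4877184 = 0.00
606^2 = 367236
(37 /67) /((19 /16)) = 592 /1273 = 0.47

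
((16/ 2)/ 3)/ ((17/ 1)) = 8/ 51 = 0.16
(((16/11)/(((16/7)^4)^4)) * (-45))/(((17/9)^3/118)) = -64322170952809887495/31153668436733915561984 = -0.00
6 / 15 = 0.40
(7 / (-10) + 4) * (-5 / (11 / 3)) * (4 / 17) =-18 / 17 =-1.06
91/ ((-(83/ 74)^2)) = -498316/ 6889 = -72.34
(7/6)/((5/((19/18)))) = 0.25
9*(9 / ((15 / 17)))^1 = 91.80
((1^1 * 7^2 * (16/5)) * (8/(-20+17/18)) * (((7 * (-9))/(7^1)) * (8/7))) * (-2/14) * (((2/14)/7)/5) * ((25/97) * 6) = -995328/1630279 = -0.61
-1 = -1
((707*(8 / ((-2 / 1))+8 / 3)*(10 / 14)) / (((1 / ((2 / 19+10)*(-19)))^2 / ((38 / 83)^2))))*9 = -46825895.33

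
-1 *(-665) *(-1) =-665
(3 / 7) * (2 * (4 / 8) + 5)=18 / 7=2.57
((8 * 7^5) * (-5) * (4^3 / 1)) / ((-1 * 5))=8605184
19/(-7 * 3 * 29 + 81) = -19/528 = -0.04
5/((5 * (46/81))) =1.76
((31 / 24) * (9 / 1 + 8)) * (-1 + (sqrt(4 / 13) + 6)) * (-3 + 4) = 527 * sqrt(13) / 156 + 2635 / 24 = 121.97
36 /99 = 0.36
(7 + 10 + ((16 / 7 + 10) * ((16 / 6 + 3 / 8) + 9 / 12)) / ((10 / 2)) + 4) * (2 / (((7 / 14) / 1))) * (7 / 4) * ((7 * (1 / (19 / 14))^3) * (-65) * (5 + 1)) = -1589740516 / 6859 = -231774.39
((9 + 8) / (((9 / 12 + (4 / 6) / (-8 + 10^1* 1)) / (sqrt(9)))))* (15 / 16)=44.13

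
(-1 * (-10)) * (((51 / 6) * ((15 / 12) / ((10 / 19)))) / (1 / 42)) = 33915 / 4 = 8478.75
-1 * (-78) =78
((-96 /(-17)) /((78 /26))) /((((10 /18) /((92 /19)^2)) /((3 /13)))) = 7312896 /398905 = 18.33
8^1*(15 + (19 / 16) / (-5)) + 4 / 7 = 118.67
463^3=99252847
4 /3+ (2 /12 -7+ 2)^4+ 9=720673 /1296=556.07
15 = 15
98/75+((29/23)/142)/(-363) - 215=-6333646747/29638950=-213.69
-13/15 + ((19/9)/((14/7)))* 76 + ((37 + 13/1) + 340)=21121/45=469.36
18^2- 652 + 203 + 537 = 412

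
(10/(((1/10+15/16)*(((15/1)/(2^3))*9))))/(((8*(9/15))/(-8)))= -6400/6723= -0.95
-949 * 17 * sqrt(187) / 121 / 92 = -16133 * sqrt(187) / 11132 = -19.82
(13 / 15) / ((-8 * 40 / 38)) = -0.10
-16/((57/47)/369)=-92496/19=-4868.21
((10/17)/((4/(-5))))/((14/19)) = -475/476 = -1.00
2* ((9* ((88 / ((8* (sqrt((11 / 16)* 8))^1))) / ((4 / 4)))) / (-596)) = -0.14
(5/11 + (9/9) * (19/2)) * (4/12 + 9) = 1022/11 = 92.91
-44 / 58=-22 / 29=-0.76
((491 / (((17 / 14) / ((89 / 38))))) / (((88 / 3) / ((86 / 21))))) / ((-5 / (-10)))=1879057 / 7106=264.43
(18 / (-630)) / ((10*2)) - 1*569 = -398301 / 700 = -569.00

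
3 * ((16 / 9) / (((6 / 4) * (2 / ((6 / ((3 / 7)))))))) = 224 / 9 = 24.89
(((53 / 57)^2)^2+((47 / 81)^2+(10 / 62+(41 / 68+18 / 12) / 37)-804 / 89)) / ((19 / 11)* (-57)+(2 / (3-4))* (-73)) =-504775195981128457 / 3104191230602096772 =-0.16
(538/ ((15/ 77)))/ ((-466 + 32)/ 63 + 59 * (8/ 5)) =5649/ 179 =31.56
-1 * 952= -952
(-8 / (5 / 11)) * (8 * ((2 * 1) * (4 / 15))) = -5632 / 75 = -75.09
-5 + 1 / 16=-79 / 16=-4.94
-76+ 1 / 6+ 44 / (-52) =-5981 / 78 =-76.68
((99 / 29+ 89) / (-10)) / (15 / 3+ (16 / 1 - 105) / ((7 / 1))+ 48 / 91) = 1.29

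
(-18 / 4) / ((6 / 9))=-27 / 4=-6.75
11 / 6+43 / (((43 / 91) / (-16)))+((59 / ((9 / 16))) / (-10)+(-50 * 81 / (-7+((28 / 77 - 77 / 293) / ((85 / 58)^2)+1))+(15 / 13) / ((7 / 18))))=-709684699541 / 908262810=-781.36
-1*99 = -99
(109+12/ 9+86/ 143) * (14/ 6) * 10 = 3331370/ 1287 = 2588.48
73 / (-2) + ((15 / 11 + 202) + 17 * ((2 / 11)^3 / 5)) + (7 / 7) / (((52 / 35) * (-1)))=57518977 / 346060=166.21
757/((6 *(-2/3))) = -189.25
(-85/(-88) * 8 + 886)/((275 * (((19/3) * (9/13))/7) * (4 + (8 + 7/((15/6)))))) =298207/850630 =0.35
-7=-7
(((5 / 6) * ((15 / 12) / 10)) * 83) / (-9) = -415 / 432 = -0.96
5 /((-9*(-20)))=0.03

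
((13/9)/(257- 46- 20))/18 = 13/30942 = 0.00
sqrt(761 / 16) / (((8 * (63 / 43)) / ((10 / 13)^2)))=1075 * sqrt(761) / 85176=0.35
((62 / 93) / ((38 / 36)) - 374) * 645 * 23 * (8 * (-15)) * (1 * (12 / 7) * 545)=82591951752000 / 133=620992118436.09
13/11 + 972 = 10705/11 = 973.18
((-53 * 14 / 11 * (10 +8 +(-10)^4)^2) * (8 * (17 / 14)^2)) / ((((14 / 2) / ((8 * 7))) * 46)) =-24595505323328 / 1771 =-13887919437.23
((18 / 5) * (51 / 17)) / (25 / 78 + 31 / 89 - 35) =-374868 / 1191635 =-0.31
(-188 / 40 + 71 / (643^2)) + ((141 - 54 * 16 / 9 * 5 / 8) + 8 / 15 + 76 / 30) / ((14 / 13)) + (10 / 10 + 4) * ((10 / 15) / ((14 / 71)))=559811011 / 6201735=90.27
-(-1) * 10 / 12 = 5 / 6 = 0.83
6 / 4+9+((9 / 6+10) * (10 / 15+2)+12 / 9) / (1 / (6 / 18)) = 127 / 6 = 21.17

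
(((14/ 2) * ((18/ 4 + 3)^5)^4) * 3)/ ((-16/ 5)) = -34915195665836334228515625/ 16777216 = -2081107834925433053.29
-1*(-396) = 396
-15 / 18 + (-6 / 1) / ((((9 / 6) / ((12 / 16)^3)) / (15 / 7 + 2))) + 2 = -1957 / 336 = -5.82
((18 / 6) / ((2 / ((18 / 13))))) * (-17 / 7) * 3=-1377 / 91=-15.13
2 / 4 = 1 / 2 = 0.50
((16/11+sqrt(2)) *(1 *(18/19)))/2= 9 *sqrt(2)/19+144/209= 1.36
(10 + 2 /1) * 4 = 48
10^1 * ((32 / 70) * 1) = 32 / 7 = 4.57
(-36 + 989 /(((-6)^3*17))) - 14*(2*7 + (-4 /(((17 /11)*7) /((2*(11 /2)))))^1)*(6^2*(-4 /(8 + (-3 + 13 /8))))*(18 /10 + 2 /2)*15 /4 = 362908783 /11448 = 31700.63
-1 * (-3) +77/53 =4.45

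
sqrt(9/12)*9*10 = 45*sqrt(3) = 77.94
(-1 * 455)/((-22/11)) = 455/2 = 227.50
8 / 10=4 / 5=0.80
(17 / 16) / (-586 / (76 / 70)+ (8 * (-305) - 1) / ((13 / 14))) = -4199 / 12521936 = -0.00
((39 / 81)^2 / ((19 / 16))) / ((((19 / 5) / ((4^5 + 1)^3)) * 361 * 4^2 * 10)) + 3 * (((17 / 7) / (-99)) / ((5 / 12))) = 70054967970401 / 73153086930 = 957.65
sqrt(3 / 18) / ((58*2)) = sqrt(6) / 696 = 0.00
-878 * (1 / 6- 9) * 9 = 69801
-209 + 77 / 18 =-3685 / 18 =-204.72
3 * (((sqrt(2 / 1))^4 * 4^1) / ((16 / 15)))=45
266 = 266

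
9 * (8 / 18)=4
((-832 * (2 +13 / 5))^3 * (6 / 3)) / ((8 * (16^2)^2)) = -26730899 / 125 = -213847.19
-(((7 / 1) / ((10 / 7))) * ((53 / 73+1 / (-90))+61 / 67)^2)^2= -629151802583673093616231921 / 3754574178583314321000000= -167.57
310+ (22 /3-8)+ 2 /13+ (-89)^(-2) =95606509 /308919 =309.49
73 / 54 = 1.35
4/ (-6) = -2/ 3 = -0.67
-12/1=-12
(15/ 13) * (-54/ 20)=-3.12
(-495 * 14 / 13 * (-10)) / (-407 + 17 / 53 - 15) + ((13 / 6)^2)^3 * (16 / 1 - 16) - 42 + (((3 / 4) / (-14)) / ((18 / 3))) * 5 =-1779503533 / 32540144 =-54.69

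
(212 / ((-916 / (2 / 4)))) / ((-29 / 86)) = 0.34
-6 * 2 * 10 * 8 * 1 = -960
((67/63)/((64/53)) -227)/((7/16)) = -911713/1764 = -516.84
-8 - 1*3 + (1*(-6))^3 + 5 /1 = -222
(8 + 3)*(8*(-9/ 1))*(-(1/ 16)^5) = 99/ 131072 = 0.00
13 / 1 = 13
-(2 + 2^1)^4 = -256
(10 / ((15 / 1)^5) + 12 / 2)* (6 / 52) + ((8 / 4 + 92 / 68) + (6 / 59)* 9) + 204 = 137934698503 / 660099375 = 208.96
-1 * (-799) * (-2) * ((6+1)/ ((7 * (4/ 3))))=-2397/ 2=-1198.50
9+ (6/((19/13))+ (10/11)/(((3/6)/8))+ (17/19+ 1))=325/11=29.55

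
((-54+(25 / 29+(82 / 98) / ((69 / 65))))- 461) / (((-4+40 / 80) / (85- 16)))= 100666850 / 9947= 10120.32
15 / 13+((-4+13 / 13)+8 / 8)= -11 / 13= -0.85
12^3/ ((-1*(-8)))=216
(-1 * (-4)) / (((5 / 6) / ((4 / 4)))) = 24 / 5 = 4.80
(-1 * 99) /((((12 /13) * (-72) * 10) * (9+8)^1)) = 143 /16320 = 0.01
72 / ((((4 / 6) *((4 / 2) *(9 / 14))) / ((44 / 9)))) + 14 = 1274 / 3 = 424.67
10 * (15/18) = 25/3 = 8.33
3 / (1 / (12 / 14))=18 / 7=2.57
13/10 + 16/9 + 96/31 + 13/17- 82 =-3560131/47430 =-75.06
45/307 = 0.15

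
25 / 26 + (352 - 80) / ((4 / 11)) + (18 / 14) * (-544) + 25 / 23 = 211895 / 4186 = 50.62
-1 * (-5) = 5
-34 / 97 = -0.35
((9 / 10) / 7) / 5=9 / 350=0.03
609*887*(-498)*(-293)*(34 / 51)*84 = 4413934686672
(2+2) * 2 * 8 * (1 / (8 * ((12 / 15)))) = 10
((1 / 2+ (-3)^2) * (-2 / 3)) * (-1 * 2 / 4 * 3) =19 / 2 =9.50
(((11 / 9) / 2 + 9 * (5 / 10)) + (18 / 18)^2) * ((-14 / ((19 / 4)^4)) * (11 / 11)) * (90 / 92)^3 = -249480000 / 1585615607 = -0.16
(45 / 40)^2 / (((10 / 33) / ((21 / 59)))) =56133 / 37760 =1.49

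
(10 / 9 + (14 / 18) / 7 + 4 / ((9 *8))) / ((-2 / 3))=-23 / 12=-1.92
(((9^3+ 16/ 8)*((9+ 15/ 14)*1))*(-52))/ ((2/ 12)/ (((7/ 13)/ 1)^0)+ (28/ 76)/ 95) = -29022732180/ 12929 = -2244777.80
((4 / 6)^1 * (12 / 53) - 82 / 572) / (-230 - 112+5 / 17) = -1955 / 88052822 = -0.00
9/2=4.50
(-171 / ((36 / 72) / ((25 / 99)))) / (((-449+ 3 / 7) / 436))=144970 / 1727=83.94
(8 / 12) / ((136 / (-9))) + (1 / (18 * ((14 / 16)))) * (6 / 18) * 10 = 2153 / 12852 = 0.17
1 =1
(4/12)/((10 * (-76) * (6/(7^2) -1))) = 49/98040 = 0.00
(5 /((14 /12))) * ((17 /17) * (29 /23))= 870 /161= 5.40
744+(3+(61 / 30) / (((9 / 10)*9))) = 181582 / 243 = 747.25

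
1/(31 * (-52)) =-1/1612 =-0.00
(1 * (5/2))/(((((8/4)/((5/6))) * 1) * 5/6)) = 5/4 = 1.25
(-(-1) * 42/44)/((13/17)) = 357/286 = 1.25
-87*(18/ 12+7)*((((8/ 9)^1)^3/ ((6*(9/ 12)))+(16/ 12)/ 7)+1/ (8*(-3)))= -55225367/ 244944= -225.46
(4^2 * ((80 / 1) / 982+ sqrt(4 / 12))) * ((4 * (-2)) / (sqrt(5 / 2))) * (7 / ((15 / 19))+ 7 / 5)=-19712 * sqrt(30) / 225 - 157696 * sqrt(10) / 7365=-547.56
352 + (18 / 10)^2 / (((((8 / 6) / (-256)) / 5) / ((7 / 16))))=-5044 / 5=-1008.80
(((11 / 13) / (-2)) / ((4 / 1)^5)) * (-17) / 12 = 187 / 319488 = 0.00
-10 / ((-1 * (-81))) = -10 / 81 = -0.12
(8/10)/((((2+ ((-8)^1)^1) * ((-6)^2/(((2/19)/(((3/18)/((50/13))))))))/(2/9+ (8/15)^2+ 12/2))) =-1952/33345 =-0.06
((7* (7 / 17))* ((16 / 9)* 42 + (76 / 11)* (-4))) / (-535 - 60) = -10864 / 47685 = -0.23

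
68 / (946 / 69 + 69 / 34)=159528 / 36925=4.32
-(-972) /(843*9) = 36 /281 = 0.13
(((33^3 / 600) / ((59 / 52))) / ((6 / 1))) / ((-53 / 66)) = -1712997 / 156350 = -10.96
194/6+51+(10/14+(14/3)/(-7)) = 1751/21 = 83.38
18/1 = 18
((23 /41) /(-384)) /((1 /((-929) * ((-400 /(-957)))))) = 534175 /941688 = 0.57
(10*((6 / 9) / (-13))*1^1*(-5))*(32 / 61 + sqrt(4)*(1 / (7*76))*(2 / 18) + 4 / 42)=4528850 / 2847663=1.59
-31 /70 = -0.44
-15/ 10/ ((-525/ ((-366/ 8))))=-183/ 1400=-0.13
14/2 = 7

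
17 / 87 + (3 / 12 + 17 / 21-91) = -72873 / 812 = -89.75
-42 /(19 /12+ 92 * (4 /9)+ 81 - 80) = -1512 /1565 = -0.97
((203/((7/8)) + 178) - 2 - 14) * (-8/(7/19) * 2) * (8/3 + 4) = -2395520/21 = -114072.38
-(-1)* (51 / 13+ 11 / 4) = 347 / 52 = 6.67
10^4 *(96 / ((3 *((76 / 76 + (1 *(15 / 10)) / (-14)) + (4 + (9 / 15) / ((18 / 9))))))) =44800000 / 727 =61623.11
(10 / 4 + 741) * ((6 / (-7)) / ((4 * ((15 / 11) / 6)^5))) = -5747588088 / 21875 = -262746.88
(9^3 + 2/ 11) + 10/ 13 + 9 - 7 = 104669/ 143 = 731.95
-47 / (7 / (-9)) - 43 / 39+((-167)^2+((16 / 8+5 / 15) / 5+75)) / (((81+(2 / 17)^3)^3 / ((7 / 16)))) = 81693552004255253120143 / 1376493530368640633040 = 59.35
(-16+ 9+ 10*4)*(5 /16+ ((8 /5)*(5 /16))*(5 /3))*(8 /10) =121 /4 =30.25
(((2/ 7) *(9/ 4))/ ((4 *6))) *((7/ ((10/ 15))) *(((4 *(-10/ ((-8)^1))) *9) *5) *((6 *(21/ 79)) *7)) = 893025/ 1264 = 706.51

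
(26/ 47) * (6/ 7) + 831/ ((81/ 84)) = 862.25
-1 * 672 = -672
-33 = -33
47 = 47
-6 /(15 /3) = -6 /5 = -1.20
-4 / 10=-2 / 5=-0.40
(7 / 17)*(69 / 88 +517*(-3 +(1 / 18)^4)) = -12530591017 / 19630512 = -638.32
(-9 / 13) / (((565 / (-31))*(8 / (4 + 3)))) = 1953 / 58760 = 0.03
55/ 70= 11/ 14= 0.79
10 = 10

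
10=10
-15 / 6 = -5 / 2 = -2.50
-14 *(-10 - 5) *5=1050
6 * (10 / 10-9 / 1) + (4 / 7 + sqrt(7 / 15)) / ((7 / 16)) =-2288 / 49 + 16 * sqrt(105) / 105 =-45.13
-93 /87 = -1.07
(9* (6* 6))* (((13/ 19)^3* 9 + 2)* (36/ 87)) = 130213008/ 198911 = 654.63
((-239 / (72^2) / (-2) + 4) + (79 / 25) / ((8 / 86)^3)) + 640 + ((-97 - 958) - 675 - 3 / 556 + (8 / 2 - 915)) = 69487873979 / 36028800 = 1928.68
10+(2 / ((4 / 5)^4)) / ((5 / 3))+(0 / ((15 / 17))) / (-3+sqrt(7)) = 12.93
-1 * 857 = -857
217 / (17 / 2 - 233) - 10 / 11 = -9264 / 4939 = -1.88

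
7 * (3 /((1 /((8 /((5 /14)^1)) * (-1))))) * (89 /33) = -69776 /55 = -1268.65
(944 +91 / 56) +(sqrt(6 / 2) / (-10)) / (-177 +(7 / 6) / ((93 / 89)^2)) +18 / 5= 25947 *sqrt(3) / 45648955 +37969 / 40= 949.23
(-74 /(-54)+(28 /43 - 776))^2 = 807462190921 /1347921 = 599042.67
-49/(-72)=49/72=0.68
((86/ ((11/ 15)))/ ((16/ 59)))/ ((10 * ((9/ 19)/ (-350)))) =-8435525/ 264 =-31952.75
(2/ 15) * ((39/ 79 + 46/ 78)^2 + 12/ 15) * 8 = 1498903424/ 711942075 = 2.11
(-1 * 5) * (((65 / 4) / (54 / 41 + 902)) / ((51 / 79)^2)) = -83161325 / 385322544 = -0.22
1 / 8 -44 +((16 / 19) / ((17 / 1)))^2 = -43.87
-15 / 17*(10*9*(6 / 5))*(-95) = 153900 / 17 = 9052.94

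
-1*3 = -3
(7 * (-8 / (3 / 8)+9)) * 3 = -259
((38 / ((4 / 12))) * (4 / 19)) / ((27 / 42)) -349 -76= -1163 / 3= -387.67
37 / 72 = 0.51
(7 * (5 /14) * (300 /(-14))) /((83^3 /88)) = -33000 /4002509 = -0.01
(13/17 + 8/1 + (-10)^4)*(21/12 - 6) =-170149/4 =-42537.25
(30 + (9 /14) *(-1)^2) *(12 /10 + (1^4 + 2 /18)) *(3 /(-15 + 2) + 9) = 21736 /35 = 621.03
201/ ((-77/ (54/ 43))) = -10854/ 3311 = -3.28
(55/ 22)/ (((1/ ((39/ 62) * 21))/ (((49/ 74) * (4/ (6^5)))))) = 22295/ 1982016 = 0.01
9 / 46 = 0.20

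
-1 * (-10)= 10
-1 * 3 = -3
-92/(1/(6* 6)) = -3312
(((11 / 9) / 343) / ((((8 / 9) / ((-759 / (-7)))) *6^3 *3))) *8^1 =2783 / 518616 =0.01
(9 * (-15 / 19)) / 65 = -27 / 247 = -0.11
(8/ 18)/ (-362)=-2/ 1629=-0.00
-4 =-4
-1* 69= -69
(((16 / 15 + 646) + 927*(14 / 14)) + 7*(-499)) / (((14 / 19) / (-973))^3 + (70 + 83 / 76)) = -302983027539008 / 11224830437025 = -26.99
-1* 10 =-10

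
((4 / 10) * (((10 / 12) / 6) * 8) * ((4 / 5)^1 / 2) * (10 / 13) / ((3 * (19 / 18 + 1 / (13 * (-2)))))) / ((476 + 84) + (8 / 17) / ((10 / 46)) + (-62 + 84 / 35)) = 40 / 448539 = 0.00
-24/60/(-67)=2/335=0.01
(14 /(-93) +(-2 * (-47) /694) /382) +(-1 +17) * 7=1378831079 /12327522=111.85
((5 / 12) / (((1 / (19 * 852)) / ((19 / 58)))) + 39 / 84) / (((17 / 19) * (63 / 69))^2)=342702846043 / 103488588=3311.50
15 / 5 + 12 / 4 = 6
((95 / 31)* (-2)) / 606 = -95 / 9393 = -0.01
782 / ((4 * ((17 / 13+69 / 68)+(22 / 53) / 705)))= 6457494030 / 76729793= 84.16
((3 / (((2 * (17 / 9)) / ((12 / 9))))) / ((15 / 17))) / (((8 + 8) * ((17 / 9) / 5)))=27 / 136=0.20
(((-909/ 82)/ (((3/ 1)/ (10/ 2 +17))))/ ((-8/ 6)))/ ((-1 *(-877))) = 9999/ 143828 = 0.07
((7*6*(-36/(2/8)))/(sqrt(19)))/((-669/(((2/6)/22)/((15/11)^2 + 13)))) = 1848*sqrt(19)/3809063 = 0.00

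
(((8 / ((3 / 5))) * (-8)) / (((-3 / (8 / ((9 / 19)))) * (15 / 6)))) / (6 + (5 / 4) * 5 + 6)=77824 / 5913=13.16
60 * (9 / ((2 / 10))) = 2700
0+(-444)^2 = 197136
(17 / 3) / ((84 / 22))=187 / 126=1.48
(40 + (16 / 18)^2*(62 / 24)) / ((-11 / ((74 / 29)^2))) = -55942816 / 2247993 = -24.89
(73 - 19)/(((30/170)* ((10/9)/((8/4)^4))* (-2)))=-11016/5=-2203.20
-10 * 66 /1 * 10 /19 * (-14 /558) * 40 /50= 6.97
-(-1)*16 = 16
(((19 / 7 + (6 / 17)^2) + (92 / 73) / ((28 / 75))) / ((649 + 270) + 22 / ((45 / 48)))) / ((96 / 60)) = 17208075 / 4175476046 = 0.00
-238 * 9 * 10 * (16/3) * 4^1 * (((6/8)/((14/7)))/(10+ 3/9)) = -514080/31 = -16583.23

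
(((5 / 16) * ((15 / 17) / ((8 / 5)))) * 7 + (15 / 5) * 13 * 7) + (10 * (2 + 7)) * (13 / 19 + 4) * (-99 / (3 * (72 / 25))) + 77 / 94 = -8852231267 / 1943168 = -4555.57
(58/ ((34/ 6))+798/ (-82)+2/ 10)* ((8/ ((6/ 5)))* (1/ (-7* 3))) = -9808/ 43911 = -0.22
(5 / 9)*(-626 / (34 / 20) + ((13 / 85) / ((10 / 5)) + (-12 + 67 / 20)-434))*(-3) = 1351.35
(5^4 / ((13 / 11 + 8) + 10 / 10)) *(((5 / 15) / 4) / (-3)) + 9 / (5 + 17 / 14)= -30031 / 116928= -0.26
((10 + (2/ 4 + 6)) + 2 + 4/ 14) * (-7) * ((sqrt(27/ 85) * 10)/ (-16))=789 * sqrt(255)/ 272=46.32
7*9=63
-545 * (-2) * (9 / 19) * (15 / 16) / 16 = 73575 / 2432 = 30.25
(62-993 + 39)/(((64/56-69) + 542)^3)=-305956/36561310759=-0.00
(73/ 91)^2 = 5329/ 8281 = 0.64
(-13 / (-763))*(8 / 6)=0.02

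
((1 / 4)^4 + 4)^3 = 1076890625 / 16777216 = 64.19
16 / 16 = 1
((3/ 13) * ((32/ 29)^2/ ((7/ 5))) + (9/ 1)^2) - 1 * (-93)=13331754/ 76531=174.20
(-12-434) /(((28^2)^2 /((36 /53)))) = -0.00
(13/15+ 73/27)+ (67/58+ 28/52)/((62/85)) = 37186111/6310980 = 5.89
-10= -10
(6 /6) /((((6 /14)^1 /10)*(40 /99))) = 231 /4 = 57.75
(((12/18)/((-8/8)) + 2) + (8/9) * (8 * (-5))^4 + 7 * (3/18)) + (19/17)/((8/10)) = 1392642385/612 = 2275559.45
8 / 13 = 0.62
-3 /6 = -1 /2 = -0.50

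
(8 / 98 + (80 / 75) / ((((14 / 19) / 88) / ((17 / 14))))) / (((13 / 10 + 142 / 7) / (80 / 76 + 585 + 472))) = 1524557912 / 200963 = 7586.26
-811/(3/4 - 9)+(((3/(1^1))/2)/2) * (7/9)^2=117323/1188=98.76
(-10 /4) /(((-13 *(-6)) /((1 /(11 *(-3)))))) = 5 /5148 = 0.00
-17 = -17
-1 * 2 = -2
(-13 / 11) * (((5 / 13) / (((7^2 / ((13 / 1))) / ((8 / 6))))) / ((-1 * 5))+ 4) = -7592 / 1617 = -4.70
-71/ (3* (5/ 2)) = -142/ 15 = -9.47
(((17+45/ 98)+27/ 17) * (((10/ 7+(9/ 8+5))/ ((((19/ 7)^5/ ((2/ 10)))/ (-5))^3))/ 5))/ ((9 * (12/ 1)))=-20643601637218651/ 247755993127556708239680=-0.00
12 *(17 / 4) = 51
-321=-321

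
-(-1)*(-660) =-660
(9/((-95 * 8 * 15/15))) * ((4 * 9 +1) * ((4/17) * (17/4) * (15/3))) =-333/152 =-2.19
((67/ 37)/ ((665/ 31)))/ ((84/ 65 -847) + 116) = -27001/ 233407951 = -0.00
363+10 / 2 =368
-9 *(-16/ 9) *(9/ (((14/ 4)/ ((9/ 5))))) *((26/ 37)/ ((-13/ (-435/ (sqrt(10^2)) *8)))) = 1804032/ 1295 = 1393.07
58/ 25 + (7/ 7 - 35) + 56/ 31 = -29.87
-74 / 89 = -0.83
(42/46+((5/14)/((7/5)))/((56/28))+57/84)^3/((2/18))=523669921875/11451483064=45.73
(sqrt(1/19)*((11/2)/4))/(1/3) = 33*sqrt(19)/152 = 0.95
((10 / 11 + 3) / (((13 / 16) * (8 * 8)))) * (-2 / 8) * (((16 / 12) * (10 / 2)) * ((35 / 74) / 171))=-7525 / 21714264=-0.00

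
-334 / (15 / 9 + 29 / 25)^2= -939375 / 22472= -41.80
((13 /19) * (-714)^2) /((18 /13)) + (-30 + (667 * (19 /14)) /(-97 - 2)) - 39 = 6631917515 /26334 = 251838.59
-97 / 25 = -3.88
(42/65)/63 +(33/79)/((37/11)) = 76631/569985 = 0.13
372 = 372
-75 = -75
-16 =-16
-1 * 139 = -139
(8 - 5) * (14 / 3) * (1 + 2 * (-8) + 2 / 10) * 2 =-2072 / 5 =-414.40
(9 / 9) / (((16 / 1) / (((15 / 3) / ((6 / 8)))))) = 5 / 12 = 0.42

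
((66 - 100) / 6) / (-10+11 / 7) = 0.67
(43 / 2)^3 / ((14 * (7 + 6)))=79507 / 1456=54.61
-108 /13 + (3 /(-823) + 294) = 3056583 /10699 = 285.69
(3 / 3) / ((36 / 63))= 7 / 4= 1.75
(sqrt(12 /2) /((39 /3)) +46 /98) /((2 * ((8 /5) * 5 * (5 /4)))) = sqrt(6) /260 +23 /980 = 0.03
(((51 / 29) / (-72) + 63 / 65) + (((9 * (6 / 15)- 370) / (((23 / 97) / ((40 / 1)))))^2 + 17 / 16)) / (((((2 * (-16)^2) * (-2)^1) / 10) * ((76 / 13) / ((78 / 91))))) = -182863477025081029 / 33429143552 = -5470181.33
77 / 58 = 1.33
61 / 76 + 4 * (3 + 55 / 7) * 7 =23165 / 76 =304.80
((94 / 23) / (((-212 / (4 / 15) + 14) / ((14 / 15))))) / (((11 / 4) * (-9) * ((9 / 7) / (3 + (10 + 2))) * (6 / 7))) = 128968 / 48015099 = 0.00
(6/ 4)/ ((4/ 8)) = 3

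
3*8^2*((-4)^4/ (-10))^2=3145728/ 25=125829.12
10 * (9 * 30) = 2700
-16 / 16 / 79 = -1 / 79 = -0.01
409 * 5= 2045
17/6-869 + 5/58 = -75349/87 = -866.08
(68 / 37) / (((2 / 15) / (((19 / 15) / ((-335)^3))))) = -646 / 1391028875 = -0.00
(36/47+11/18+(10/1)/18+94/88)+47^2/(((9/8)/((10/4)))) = 4911.89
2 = 2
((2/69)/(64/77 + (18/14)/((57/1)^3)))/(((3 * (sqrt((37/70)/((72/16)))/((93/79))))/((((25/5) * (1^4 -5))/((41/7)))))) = -0.14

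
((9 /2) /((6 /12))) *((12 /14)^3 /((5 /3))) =5832 /1715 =3.40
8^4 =4096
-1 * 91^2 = -8281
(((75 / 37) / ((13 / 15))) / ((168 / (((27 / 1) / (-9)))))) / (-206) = 0.00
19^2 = 361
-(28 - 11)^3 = -4913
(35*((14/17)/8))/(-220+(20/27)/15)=-19845/1211488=-0.02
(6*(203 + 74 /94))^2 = 3302571024 /2209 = 1495052.52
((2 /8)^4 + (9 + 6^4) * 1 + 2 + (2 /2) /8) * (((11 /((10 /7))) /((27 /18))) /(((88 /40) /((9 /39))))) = 2342375 /3328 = 703.84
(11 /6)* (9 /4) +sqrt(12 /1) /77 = 2* sqrt(3) /77 +33 /8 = 4.17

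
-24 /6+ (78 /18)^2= 133 /9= 14.78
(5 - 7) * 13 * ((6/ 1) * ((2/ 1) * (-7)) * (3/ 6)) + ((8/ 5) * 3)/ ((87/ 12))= 1092.66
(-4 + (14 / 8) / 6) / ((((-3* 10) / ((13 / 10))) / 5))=1157 / 1440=0.80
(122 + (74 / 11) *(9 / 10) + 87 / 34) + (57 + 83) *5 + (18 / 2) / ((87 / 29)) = 1558857 / 1870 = 833.61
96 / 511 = 0.19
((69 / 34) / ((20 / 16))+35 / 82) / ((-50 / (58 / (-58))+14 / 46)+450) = 328693 / 80203790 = 0.00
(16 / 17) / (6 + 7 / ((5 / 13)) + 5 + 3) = 80 / 2737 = 0.03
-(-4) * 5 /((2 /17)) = 170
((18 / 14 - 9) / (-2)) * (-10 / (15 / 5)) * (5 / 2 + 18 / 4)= -90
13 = 13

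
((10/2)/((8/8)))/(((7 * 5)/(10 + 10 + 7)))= 27/7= 3.86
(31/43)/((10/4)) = 62/215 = 0.29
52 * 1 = 52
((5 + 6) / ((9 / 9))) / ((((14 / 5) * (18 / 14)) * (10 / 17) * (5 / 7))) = 1309 / 180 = 7.27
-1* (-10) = 10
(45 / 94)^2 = 2025 / 8836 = 0.23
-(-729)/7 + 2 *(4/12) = 2201/21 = 104.81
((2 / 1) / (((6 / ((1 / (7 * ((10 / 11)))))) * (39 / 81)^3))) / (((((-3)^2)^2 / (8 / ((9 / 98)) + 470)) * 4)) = 248193 / 307580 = 0.81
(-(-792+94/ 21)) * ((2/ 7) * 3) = 33076/ 49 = 675.02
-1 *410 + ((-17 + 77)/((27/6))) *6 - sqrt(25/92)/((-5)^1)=-330 + sqrt(23)/46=-329.90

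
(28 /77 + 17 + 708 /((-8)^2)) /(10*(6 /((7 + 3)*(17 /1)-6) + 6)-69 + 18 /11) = -205123 /50496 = -4.06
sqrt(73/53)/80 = sqrt(3869)/4240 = 0.01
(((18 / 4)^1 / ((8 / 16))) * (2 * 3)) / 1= 54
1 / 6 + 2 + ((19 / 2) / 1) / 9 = 29 / 9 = 3.22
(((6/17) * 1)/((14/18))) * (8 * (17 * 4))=1728/7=246.86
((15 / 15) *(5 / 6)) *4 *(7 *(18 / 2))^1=210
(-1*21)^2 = 441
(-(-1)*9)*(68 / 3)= 204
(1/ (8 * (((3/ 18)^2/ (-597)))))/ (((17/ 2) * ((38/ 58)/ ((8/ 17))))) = -1246536/ 5491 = -227.01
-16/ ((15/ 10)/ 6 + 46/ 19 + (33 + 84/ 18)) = -3648/ 9197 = -0.40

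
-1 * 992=-992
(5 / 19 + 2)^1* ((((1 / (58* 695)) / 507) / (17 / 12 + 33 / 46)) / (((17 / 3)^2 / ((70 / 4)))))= 62307 / 2203262492561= 0.00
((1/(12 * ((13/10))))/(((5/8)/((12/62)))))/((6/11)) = 44/1209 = 0.04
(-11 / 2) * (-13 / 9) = 7.94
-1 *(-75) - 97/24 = 1703/24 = 70.96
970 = 970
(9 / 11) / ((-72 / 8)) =-1 / 11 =-0.09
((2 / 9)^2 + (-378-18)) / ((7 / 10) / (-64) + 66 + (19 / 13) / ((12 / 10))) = -266839040 / 45292149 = -5.89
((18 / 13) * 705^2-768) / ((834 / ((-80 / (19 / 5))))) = -595764400 / 34333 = -17352.53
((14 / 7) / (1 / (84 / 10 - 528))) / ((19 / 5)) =-5196 / 19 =-273.47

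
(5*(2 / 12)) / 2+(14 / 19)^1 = 263 / 228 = 1.15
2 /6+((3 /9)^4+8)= 676 /81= 8.35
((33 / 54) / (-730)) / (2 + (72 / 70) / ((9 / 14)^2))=-11 / 58984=-0.00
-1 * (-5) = 5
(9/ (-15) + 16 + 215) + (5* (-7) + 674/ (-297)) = 286799/ 1485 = 193.13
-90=-90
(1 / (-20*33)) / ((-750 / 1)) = 0.00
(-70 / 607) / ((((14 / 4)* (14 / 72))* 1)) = -720 / 4249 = -0.17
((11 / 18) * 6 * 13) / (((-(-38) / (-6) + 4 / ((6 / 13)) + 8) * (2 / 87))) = 12441 / 62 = 200.66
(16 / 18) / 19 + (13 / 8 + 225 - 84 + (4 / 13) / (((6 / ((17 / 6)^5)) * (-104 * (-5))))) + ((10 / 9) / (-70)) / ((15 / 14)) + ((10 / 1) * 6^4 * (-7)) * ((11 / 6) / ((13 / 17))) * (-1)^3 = 217638.06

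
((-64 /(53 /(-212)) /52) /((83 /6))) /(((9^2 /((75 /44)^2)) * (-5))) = -1000 /391677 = -0.00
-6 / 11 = -0.55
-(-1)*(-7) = -7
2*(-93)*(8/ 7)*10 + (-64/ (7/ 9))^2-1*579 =199245/ 49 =4066.22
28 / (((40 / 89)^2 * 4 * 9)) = 55447 / 14400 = 3.85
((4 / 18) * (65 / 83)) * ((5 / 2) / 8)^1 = 325 / 5976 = 0.05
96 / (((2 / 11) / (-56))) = -29568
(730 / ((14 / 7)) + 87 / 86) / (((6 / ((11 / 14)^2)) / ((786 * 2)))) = 498941927 / 8428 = 59200.51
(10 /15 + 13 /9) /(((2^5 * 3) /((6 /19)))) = 1 /144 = 0.01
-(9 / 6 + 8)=-19 / 2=-9.50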